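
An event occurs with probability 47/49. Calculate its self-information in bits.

Information content I(x) = -log₂(p(x))
I = -log₂(47/49) = -log₂(0.9592)
I = 0.0601 bits


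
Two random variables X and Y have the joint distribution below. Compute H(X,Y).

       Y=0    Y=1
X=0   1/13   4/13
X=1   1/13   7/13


H(X,Y) = -Σ p(x,y) log₂ p(x,y)
  p(0,0)=1/13: -0.0769 × log₂(0.0769) = 0.2846
  p(0,1)=4/13: -0.3077 × log₂(0.3077) = 0.5232
  p(1,0)=1/13: -0.0769 × log₂(0.0769) = 0.2846
  p(1,1)=7/13: -0.5385 × log₂(0.5385) = 0.4809
H(X,Y) = 1.5734 bits


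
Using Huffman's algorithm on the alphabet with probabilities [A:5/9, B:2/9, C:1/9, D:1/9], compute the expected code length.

Huffman tree construction:
Combine smallest probabilities repeatedly
Resulting codes:
  A: 1 (length 1)
  B: 00 (length 2)
  C: 010 (length 3)
  D: 011 (length 3)
Average length = Σ p(s) × length(s) = 1.6667 bits


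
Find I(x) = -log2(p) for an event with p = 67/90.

Information content I(x) = -log₂(p(x))
I = -log₂(67/90) = -log₂(0.7444)
I = 0.4258 bits


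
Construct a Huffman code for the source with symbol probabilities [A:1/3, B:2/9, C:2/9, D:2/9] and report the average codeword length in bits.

Huffman tree construction:
Combine smallest probabilities repeatedly
Resulting codes:
  A: 11 (length 2)
  B: 00 (length 2)
  C: 01 (length 2)
  D: 10 (length 2)
Average length = Σ p(s) × length(s) = 2.0000 bits


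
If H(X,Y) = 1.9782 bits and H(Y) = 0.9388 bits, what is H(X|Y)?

Chain rule: H(X,Y) = H(X|Y) + H(Y)
H(X|Y) = H(X,Y) - H(Y) = 1.9782 - 0.9388 = 1.0394 bits


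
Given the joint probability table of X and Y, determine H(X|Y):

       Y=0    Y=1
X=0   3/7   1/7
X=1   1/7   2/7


H(X|Y) = Σ_y p(y) H(X|Y=y)
  p(Y=0) = 4/7, H(X|Y=0) = 0.8113
  p(Y=1) = 3/7, H(X|Y=1) = 0.9183
H(X|Y) = 0.5714×0.8113 + 0.4286×0.9183 = 0.8571 bits


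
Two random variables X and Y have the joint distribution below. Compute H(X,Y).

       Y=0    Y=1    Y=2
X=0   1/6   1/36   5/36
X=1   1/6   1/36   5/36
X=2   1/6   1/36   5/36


H(X,Y) = -Σ p(x,y) log₂ p(x,y)
  p(0,0)=1/6: -0.1667 × log₂(0.1667) = 0.4308
  p(0,1)=1/36: -0.0278 × log₂(0.0278) = 0.1436
  p(0,2)=5/36: -0.1389 × log₂(0.1389) = 0.3956
  p(1,0)=1/6: -0.1667 × log₂(0.1667) = 0.4308
  p(1,1)=1/36: -0.0278 × log₂(0.0278) = 0.1436
  p(1,2)=5/36: -0.1389 × log₂(0.1389) = 0.3956
  p(2,0)=1/6: -0.1667 × log₂(0.1667) = 0.4308
  p(2,1)=1/36: -0.0278 × log₂(0.0278) = 0.1436
  p(2,2)=5/36: -0.1389 × log₂(0.1389) = 0.3956
H(X,Y) = 2.9100 bits


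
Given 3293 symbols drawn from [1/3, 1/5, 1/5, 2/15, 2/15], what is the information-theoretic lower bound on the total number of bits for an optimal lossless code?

Entropy H = 2.2323 bits/symbol
Minimum bits = H × n = 2.2323 × 3293
= 7350.84 bits


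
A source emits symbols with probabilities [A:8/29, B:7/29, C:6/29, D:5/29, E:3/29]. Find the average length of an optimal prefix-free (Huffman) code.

Huffman tree construction:
Combine smallest probabilities repeatedly
Resulting codes:
  A: 10 (length 2)
  B: 01 (length 2)
  C: 00 (length 2)
  D: 111 (length 3)
  E: 110 (length 3)
Average length = Σ p(s) × length(s) = 2.2759 bits


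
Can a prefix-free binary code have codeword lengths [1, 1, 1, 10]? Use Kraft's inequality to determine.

Kraft inequality: Σ 2^(-l_i) ≤ 1 for prefix-free code
Calculating: 2^(-1) + 2^(-1) + 2^(-1) + 2^(-10)
= 0.5 + 0.5 + 0.5 + 0.0009765625
= 1.5010
Since 1.5010 > 1, prefix-free code does not exist


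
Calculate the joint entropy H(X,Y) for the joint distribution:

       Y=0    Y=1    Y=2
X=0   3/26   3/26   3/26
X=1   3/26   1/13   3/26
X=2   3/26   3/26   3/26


H(X,Y) = -Σ p(x,y) log₂ p(x,y)
  p(0,0)=3/26: -0.1154 × log₂(0.1154) = 0.3595
  p(0,1)=3/26: -0.1154 × log₂(0.1154) = 0.3595
  p(0,2)=3/26: -0.1154 × log₂(0.1154) = 0.3595
  p(1,0)=3/26: -0.1154 × log₂(0.1154) = 0.3595
  p(1,1)=1/13: -0.0769 × log₂(0.0769) = 0.2846
  p(1,2)=3/26: -0.1154 × log₂(0.1154) = 0.3595
  p(2,0)=3/26: -0.1154 × log₂(0.1154) = 0.3595
  p(2,1)=3/26: -0.1154 × log₂(0.1154) = 0.3595
  p(2,2)=3/26: -0.1154 × log₂(0.1154) = 0.3595
H(X,Y) = 3.1605 bits


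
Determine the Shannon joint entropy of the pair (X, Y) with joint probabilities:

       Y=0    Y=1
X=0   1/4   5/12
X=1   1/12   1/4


H(X,Y) = -Σ p(x,y) log₂ p(x,y)
  p(0,0)=1/4: -0.2500 × log₂(0.2500) = 0.5000
  p(0,1)=5/12: -0.4167 × log₂(0.4167) = 0.5263
  p(1,0)=1/12: -0.0833 × log₂(0.0833) = 0.2987
  p(1,1)=1/4: -0.2500 × log₂(0.2500) = 0.5000
H(X,Y) = 1.8250 bits


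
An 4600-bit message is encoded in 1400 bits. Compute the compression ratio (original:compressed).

Compression ratio = Original / Compressed
= 4600 / 1400 = 3.29:1


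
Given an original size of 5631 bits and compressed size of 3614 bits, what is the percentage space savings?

Space savings = (1 - Compressed/Original) × 100%
= (1 - 3614/5631) × 100%
= 35.82%


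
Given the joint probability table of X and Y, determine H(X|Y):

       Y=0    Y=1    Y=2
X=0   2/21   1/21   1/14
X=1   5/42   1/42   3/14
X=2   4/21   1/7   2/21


H(X|Y) = Σ_y p(y) H(X|Y=y)
  p(Y=0) = 17/42, H(X|Y=0) = 1.5222
  p(Y=1) = 3/14, H(X|Y=1) = 1.2244
  p(Y=2) = 8/21, H(X|Y=2) = 1.4197
H(X|Y) = 0.4048×1.5222 + 0.2143×1.2244 + 0.3810×1.4197 = 1.4193 bits


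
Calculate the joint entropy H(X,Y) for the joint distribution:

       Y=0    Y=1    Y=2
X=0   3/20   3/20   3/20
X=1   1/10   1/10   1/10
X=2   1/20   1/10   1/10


H(X,Y) = -Σ p(x,y) log₂ p(x,y)
  p(0,0)=3/20: -0.1500 × log₂(0.1500) = 0.4105
  p(0,1)=3/20: -0.1500 × log₂(0.1500) = 0.4105
  p(0,2)=3/20: -0.1500 × log₂(0.1500) = 0.4105
  p(1,0)=1/10: -0.1000 × log₂(0.1000) = 0.3322
  p(1,1)=1/10: -0.1000 × log₂(0.1000) = 0.3322
  p(1,2)=1/10: -0.1000 × log₂(0.1000) = 0.3322
  p(2,0)=1/20: -0.0500 × log₂(0.0500) = 0.2161
  p(2,1)=1/10: -0.1000 × log₂(0.1000) = 0.3322
  p(2,2)=1/10: -0.1000 × log₂(0.1000) = 0.3322
H(X,Y) = 3.1087 bits


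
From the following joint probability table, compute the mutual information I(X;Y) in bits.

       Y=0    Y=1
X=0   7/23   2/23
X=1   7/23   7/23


H(X) = 0.9656, H(Y) = 0.9656, H(X,Y) = 1.8734
I(X;Y) = H(X) + H(Y) - H(X,Y) = 0.0579 bits


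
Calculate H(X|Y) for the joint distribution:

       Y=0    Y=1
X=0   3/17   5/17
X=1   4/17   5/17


H(X|Y) = Σ_y p(y) H(X|Y=y)
  p(Y=0) = 7/17, H(X|Y=0) = 0.9852
  p(Y=1) = 10/17, H(X|Y=1) = 1.0000
H(X|Y) = 0.4118×0.9852 + 0.5882×1.0000 = 0.9939 bits


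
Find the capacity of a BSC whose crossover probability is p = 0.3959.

For BSC with error probability p:
C = 1 - H(p) where H(p) is binary entropy
H(0.3959) = -0.3959 × log₂(0.3959) - 0.6041 × log₂(0.6041)
H(p) = 0.9685
C = 1 - 0.9685 = 0.0315 bits/use


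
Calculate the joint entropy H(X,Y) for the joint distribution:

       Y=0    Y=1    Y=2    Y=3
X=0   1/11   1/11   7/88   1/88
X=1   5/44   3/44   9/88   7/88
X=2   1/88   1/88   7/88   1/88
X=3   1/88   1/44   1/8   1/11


H(X,Y) = -Σ p(x,y) log₂ p(x,y)
  p(0,0)=1/11: -0.0909 × log₂(0.0909) = 0.3145
  p(0,1)=1/11: -0.0909 × log₂(0.0909) = 0.3145
  p(0,2)=7/88: -0.0795 × log₂(0.0795) = 0.2905
  p(0,3)=1/88: -0.0114 × log₂(0.0114) = 0.0734
  p(1,0)=5/44: -0.1136 × log₂(0.1136) = 0.3565
  p(1,1)=3/44: -0.0682 × log₂(0.0682) = 0.2642
  p(1,2)=9/88: -0.1023 × log₂(0.1023) = 0.3364
  p(1,3)=7/88: -0.0795 × log₂(0.0795) = 0.2905
  p(2,0)=1/88: -0.0114 × log₂(0.0114) = 0.0734
  p(2,1)=1/88: -0.0114 × log₂(0.0114) = 0.0734
  p(2,2)=7/88: -0.0795 × log₂(0.0795) = 0.2905
  p(2,3)=1/88: -0.0114 × log₂(0.0114) = 0.0734
  p(3,0)=1/88: -0.0114 × log₂(0.0114) = 0.0734
  p(3,1)=1/44: -0.0227 × log₂(0.0227) = 0.1241
  p(3,2)=1/8: -0.1250 × log₂(0.1250) = 0.3750
  p(3,3)=1/11: -0.0909 × log₂(0.0909) = 0.3145
H(X,Y) = 3.6382 bits


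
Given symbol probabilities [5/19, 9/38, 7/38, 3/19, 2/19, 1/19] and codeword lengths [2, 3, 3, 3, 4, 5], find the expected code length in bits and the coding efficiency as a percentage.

Average length L = Σ p_i × l_i = 2.9474 bits
Entropy H = 2.4345 bits
Efficiency η = H/L × 100% = 82.60%


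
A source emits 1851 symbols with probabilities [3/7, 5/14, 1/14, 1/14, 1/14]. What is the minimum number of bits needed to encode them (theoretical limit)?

Entropy H = 1.8703 bits/symbol
Minimum bits = H × n = 1.8703 × 1851
= 3461.84 bits


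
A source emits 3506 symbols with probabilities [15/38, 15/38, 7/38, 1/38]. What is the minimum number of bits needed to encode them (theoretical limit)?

Entropy H = 1.6464 bits/symbol
Minimum bits = H × n = 1.6464 × 3506
= 5772.26 bits


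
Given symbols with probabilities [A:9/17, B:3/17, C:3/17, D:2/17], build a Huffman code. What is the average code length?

Huffman tree construction:
Combine smallest probabilities repeatedly
Resulting codes:
  A: 1 (length 1)
  B: 011 (length 3)
  C: 00 (length 2)
  D: 010 (length 3)
Average length = Σ p(s) × length(s) = 1.7647 bits


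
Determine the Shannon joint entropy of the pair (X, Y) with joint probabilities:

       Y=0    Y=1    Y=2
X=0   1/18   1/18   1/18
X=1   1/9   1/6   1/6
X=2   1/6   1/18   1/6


H(X,Y) = -Σ p(x,y) log₂ p(x,y)
  p(0,0)=1/18: -0.0556 × log₂(0.0556) = 0.2317
  p(0,1)=1/18: -0.0556 × log₂(0.0556) = 0.2317
  p(0,2)=1/18: -0.0556 × log₂(0.0556) = 0.2317
  p(1,0)=1/9: -0.1111 × log₂(0.1111) = 0.3522
  p(1,1)=1/6: -0.1667 × log₂(0.1667) = 0.4308
  p(1,2)=1/6: -0.1667 × log₂(0.1667) = 0.4308
  p(2,0)=1/6: -0.1667 × log₂(0.1667) = 0.4308
  p(2,1)=1/18: -0.0556 × log₂(0.0556) = 0.2317
  p(2,2)=1/6: -0.1667 × log₂(0.1667) = 0.4308
H(X,Y) = 3.0022 bits


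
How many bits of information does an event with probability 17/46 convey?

Information content I(x) = -log₂(p(x))
I = -log₂(17/46) = -log₂(0.3696)
I = 1.4361 bits


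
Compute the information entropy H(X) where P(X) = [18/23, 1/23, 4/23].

H(X) = -Σ p(x) log₂ p(x)
  -18/23 × log₂(18/23) = 0.2768
  -1/23 × log₂(1/23) = 0.1967
  -4/23 × log₂(4/23) = 0.4389
H(X) = 0.9123 bits


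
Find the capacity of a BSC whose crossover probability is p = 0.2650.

For BSC with error probability p:
C = 1 - H(p) where H(p) is binary entropy
H(0.2650) = -0.2650 × log₂(0.2650) - 0.7350 × log₂(0.7350)
H(p) = 0.8342
C = 1 - 0.8342 = 0.1658 bits/use


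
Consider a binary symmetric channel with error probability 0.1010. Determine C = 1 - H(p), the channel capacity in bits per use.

For BSC with error probability p:
C = 1 - H(p) where H(p) is binary entropy
H(0.1010) = -0.1010 × log₂(0.1010) - 0.8990 × log₂(0.8990)
H(p) = 0.4722
C = 1 - 0.4722 = 0.5278 bits/use


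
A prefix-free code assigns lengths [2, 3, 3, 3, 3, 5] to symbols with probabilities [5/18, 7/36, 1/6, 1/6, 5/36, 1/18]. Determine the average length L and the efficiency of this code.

Average length L = Σ p_i × l_i = 2.8333 bits
Entropy H = 2.4616 bits
Efficiency η = H/L × 100% = 86.88%


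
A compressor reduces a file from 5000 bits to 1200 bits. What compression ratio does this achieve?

Compression ratio = Original / Compressed
= 5000 / 1200 = 4.17:1


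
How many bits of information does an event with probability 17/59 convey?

Information content I(x) = -log₂(p(x))
I = -log₂(17/59) = -log₂(0.2881)
I = 1.7952 bits


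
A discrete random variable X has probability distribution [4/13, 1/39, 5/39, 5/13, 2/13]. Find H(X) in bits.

H(X) = -Σ p(x) log₂ p(x)
  -4/13 × log₂(4/13) = 0.5232
  -1/39 × log₂(1/39) = 0.1355
  -5/39 × log₂(5/39) = 0.3799
  -5/13 × log₂(5/13) = 0.5302
  -2/13 × log₂(2/13) = 0.4155
H(X) = 1.9843 bits


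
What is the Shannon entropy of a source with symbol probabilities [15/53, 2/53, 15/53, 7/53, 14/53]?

H(X) = -Σ p(x) log₂ p(x)
  -15/53 × log₂(15/53) = 0.5154
  -2/53 × log₂(2/53) = 0.1784
  -15/53 × log₂(15/53) = 0.5154
  -7/53 × log₂(7/53) = 0.3857
  -14/53 × log₂(14/53) = 0.5073
H(X) = 2.1022 bits


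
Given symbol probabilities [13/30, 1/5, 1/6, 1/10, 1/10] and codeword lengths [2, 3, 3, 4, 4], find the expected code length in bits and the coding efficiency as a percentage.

Average length L = Σ p_i × l_i = 2.7667 bits
Entropy H = 2.0824 bits
Efficiency η = H/L × 100% = 75.27%


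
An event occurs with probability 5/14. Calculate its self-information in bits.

Information content I(x) = -log₂(p(x))
I = -log₂(5/14) = -log₂(0.3571)
I = 1.4854 bits


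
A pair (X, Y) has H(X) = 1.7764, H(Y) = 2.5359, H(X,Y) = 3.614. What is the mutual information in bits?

I(X;Y) = H(X) + H(Y) - H(X,Y)
I(X;Y) = 1.7764 + 2.5359 - 3.614 = 0.6983 bits


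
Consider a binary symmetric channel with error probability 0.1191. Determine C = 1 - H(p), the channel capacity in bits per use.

For BSC with error probability p:
C = 1 - H(p) where H(p) is binary entropy
H(0.1191) = -0.1191 × log₂(0.1191) - 0.8809 × log₂(0.8809)
H(p) = 0.5268
C = 1 - 0.5268 = 0.4732 bits/use


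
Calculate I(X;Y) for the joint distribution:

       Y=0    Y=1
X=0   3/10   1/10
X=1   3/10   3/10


H(X) = 0.9710, H(Y) = 0.9710, H(X,Y) = 1.8955
I(X;Y) = H(X) + H(Y) - H(X,Y) = 0.0464 bits


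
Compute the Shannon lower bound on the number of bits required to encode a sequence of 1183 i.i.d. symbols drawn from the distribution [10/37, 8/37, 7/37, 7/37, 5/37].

Entropy H = 2.2870 bits/symbol
Minimum bits = H × n = 2.2870 × 1183
= 2705.49 bits


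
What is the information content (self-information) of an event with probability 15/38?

Information content I(x) = -log₂(p(x))
I = -log₂(15/38) = -log₂(0.3947)
I = 1.3410 bits


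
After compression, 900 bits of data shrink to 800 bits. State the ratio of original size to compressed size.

Compression ratio = Original / Compressed
= 900 / 800 = 1.12:1


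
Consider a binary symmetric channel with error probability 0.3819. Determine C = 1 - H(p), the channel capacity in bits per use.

For BSC with error probability p:
C = 1 - H(p) where H(p) is binary entropy
H(0.3819) = -0.3819 × log₂(0.3819) - 0.6181 × log₂(0.6181)
H(p) = 0.9594
C = 1 - 0.9594 = 0.0406 bits/use


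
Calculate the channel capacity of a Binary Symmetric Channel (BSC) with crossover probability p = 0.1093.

For BSC with error probability p:
C = 1 - H(p) where H(p) is binary entropy
H(0.1093) = -0.1093 × log₂(0.1093) - 0.8907 × log₂(0.8907)
H(p) = 0.4978
C = 1 - 0.4978 = 0.5022 bits/use


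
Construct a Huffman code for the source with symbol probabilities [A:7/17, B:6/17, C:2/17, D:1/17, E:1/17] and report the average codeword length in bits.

Huffman tree construction:
Combine smallest probabilities repeatedly
Resulting codes:
  A: 0 (length 1)
  B: 11 (length 2)
  C: 100 (length 3)
  D: 1010 (length 4)
  E: 1011 (length 4)
Average length = Σ p(s) × length(s) = 1.9412 bits


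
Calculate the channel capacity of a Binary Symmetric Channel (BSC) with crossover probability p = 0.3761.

For BSC with error probability p:
C = 1 - H(p) where H(p) is binary entropy
H(0.3761) = -0.3761 × log₂(0.3761) - 0.6239 × log₂(0.6239)
H(p) = 0.9552
C = 1 - 0.9552 = 0.0448 bits/use


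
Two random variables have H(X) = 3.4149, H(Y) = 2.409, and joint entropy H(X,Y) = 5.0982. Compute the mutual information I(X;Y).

I(X;Y) = H(X) + H(Y) - H(X,Y)
I(X;Y) = 3.4149 + 2.409 - 5.0982 = 0.7257 bits


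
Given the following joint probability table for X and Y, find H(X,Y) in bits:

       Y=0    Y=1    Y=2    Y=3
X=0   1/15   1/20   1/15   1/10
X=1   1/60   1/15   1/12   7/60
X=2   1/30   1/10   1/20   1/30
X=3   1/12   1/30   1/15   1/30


H(X,Y) = -Σ p(x,y) log₂ p(x,y)
  p(0,0)=1/15: -0.0667 × log₂(0.0667) = 0.2605
  p(0,1)=1/20: -0.0500 × log₂(0.0500) = 0.2161
  p(0,2)=1/15: -0.0667 × log₂(0.0667) = 0.2605
  p(0,3)=1/10: -0.1000 × log₂(0.1000) = 0.3322
  p(1,0)=1/60: -0.0167 × log₂(0.0167) = 0.0984
  p(1,1)=1/15: -0.0667 × log₂(0.0667) = 0.2605
  p(1,2)=1/12: -0.0833 × log₂(0.0833) = 0.2987
  p(1,3)=7/60: -0.1167 × log₂(0.1167) = 0.3616
  p(2,0)=1/30: -0.0333 × log₂(0.0333) = 0.1636
  p(2,1)=1/10: -0.1000 × log₂(0.1000) = 0.3322
  p(2,2)=1/20: -0.0500 × log₂(0.0500) = 0.2161
  p(2,3)=1/30: -0.0333 × log₂(0.0333) = 0.1636
  p(3,0)=1/12: -0.0833 × log₂(0.0833) = 0.2987
  p(3,1)=1/30: -0.0333 × log₂(0.0333) = 0.1636
  p(3,2)=1/15: -0.0667 × log₂(0.0667) = 0.2605
  p(3,3)=1/30: -0.0333 × log₂(0.0333) = 0.1636
H(X,Y) = 3.8502 bits


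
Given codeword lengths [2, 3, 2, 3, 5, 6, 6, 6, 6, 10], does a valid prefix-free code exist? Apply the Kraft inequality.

Kraft inequality: Σ 2^(-l_i) ≤ 1 for prefix-free code
Calculating: 2^(-2) + 2^(-3) + 2^(-2) + 2^(-3) + 2^(-5) + 2^(-6) + 2^(-6) + 2^(-6) + 2^(-6) + 2^(-10)
= 0.25 + 0.125 + 0.25 + 0.125 + 0.03125 + 0.015625 + 0.015625 + 0.015625 + 0.015625 + 0.0009765625
= 0.8447
Since 0.8447 ≤ 1, prefix-free code exists


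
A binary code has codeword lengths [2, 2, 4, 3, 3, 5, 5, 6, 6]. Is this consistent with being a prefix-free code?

Kraft inequality: Σ 2^(-l_i) ≤ 1 for prefix-free code
Calculating: 2^(-2) + 2^(-2) + 2^(-4) + 2^(-3) + 2^(-3) + 2^(-5) + 2^(-5) + 2^(-6) + 2^(-6)
= 0.25 + 0.25 + 0.0625 + 0.125 + 0.125 + 0.03125 + 0.03125 + 0.015625 + 0.015625
= 0.9062
Since 0.9062 ≤ 1, prefix-free code exists


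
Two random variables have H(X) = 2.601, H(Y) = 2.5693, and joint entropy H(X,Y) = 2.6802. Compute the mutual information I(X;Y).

I(X;Y) = H(X) + H(Y) - H(X,Y)
I(X;Y) = 2.601 + 2.5693 - 2.6802 = 2.4901 bits


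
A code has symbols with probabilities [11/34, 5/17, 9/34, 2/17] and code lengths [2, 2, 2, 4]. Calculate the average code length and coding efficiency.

Average length L = Σ p_i × l_i = 2.2353 bits
Entropy H = 1.9168 bits
Efficiency η = H/L × 100% = 85.75%


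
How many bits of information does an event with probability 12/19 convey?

Information content I(x) = -log₂(p(x))
I = -log₂(12/19) = -log₂(0.6316)
I = 0.6630 bits


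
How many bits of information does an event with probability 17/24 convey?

Information content I(x) = -log₂(p(x))
I = -log₂(17/24) = -log₂(0.7083)
I = 0.4975 bits


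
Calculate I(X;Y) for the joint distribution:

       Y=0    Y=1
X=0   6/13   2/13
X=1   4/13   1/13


H(X) = 0.9612, H(Y) = 0.7793, H(X,Y) = 1.7381
I(X;Y) = H(X) + H(Y) - H(X,Y) = 0.0024 bits


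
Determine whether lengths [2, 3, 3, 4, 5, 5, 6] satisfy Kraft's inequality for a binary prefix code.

Kraft inequality: Σ 2^(-l_i) ≤ 1 for prefix-free code
Calculating: 2^(-2) + 2^(-3) + 2^(-3) + 2^(-4) + 2^(-5) + 2^(-5) + 2^(-6)
= 0.25 + 0.125 + 0.125 + 0.0625 + 0.03125 + 0.03125 + 0.015625
= 0.6406
Since 0.6406 ≤ 1, prefix-free code exists


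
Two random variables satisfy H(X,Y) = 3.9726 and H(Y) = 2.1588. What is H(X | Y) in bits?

Chain rule: H(X,Y) = H(X|Y) + H(Y)
H(X|Y) = H(X,Y) - H(Y) = 3.9726 - 2.1588 = 1.8138 bits


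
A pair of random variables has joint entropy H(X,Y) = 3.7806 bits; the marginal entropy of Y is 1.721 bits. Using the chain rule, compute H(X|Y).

Chain rule: H(X,Y) = H(X|Y) + H(Y)
H(X|Y) = H(X,Y) - H(Y) = 3.7806 - 1.721 = 2.0596 bits


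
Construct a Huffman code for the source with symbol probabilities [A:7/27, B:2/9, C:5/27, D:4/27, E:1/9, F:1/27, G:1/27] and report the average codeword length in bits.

Huffman tree construction:
Combine smallest probabilities repeatedly
Resulting codes:
  A: 10 (length 2)
  B: 01 (length 2)
  C: 111 (length 3)
  D: 110 (length 3)
  E: 001 (length 3)
  F: 0000 (length 4)
  G: 0001 (length 4)
Average length = Σ p(s) × length(s) = 2.5926 bits


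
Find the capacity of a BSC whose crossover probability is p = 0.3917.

For BSC with error probability p:
C = 1 - H(p) where H(p) is binary entropy
H(0.3917) = -0.3917 × log₂(0.3917) - 0.6083 × log₂(0.6083)
H(p) = 0.9659
C = 1 - 0.9659 = 0.0341 bits/use


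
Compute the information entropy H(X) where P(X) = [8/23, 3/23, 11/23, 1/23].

H(X) = -Σ p(x) log₂ p(x)
  -8/23 × log₂(8/23) = 0.5299
  -3/23 × log₂(3/23) = 0.3833
  -11/23 × log₂(11/23) = 0.5089
  -1/23 × log₂(1/23) = 0.1967
H(X) = 1.6188 bits


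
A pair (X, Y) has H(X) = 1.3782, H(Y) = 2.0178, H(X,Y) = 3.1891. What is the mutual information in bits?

I(X;Y) = H(X) + H(Y) - H(X,Y)
I(X;Y) = 1.3782 + 2.0178 - 3.1891 = 0.2069 bits


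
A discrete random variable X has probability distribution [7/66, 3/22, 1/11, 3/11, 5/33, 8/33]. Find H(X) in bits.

H(X) = -Σ p(x) log₂ p(x)
  -7/66 × log₂(7/66) = 0.3433
  -3/22 × log₂(3/22) = 0.3920
  -1/11 × log₂(1/11) = 0.3145
  -3/11 × log₂(3/11) = 0.5112
  -5/33 × log₂(5/33) = 0.4125
  -8/33 × log₂(8/33) = 0.4956
H(X) = 2.4691 bits


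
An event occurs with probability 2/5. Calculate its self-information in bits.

Information content I(x) = -log₂(p(x))
I = -log₂(2/5) = -log₂(0.4000)
I = 1.3219 bits


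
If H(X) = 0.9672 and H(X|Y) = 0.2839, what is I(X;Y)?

I(X;Y) = H(X) - H(X|Y)
I(X;Y) = 0.9672 - 0.2839 = 0.6833 bits


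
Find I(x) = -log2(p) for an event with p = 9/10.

Information content I(x) = -log₂(p(x))
I = -log₂(9/10) = -log₂(0.9000)
I = 0.1520 bits


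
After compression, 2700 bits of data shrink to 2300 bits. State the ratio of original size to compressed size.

Compression ratio = Original / Compressed
= 2700 / 2300 = 1.17:1


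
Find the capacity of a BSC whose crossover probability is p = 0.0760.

For BSC with error probability p:
C = 1 - H(p) where H(p) is binary entropy
H(0.0760) = -0.0760 × log₂(0.0760) - 0.9240 × log₂(0.9240)
H(p) = 0.3879
C = 1 - 0.3879 = 0.6121 bits/use


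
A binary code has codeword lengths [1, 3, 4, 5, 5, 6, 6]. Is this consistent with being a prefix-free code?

Kraft inequality: Σ 2^(-l_i) ≤ 1 for prefix-free code
Calculating: 2^(-1) + 2^(-3) + 2^(-4) + 2^(-5) + 2^(-5) + 2^(-6) + 2^(-6)
= 0.5 + 0.125 + 0.0625 + 0.03125 + 0.03125 + 0.015625 + 0.015625
= 0.7812
Since 0.7812 ≤ 1, prefix-free code exists


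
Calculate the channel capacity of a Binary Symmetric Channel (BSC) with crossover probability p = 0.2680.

For BSC with error probability p:
C = 1 - H(p) where H(p) is binary entropy
H(0.2680) = -0.2680 × log₂(0.2680) - 0.7320 × log₂(0.7320)
H(p) = 0.8386
C = 1 - 0.8386 = 0.1614 bits/use


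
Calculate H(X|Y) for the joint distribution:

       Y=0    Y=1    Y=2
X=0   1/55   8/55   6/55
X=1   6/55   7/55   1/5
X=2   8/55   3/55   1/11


H(X|Y) = Σ_y p(y) H(X|Y=y)
  p(Y=0) = 3/11, H(X|Y=0) = 1.2729
  p(Y=1) = 18/55, H(X|Y=1) = 1.4807
  p(Y=2) = 2/5, H(X|Y=2) = 1.4970
H(X|Y) = 0.2727×1.2729 + 0.3273×1.4807 + 0.4000×1.4970 = 1.4305 bits


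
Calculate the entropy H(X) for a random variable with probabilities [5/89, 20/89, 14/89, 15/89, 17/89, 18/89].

H(X) = -Σ p(x) log₂ p(x)
  -5/89 × log₂(5/89) = 0.2334
  -20/89 × log₂(20/89) = 0.4840
  -14/89 × log₂(14/89) = 0.4197
  -15/89 × log₂(15/89) = 0.4330
  -17/89 × log₂(17/89) = 0.4562
  -18/89 × log₂(18/89) = 0.4663
H(X) = 2.4926 bits


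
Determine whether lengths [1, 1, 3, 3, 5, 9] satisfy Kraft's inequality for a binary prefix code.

Kraft inequality: Σ 2^(-l_i) ≤ 1 for prefix-free code
Calculating: 2^(-1) + 2^(-1) + 2^(-3) + 2^(-3) + 2^(-5) + 2^(-9)
= 0.5 + 0.5 + 0.125 + 0.125 + 0.03125 + 0.001953125
= 1.2832
Since 1.2832 > 1, prefix-free code does not exist


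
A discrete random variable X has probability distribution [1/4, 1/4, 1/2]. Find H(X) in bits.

H(X) = -Σ p(x) log₂ p(x)
  -1/4 × log₂(1/4) = 0.5000
  -1/4 × log₂(1/4) = 0.5000
  -1/2 × log₂(1/2) = 0.5000
H(X) = 1.5000 bits


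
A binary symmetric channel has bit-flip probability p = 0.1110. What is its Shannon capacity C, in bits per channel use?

For BSC with error probability p:
C = 1 - H(p) where H(p) is binary entropy
H(0.1110) = -0.1110 × log₂(0.1110) - 0.8890 × log₂(0.8890)
H(p) = 0.5029
C = 1 - 0.5029 = 0.4971 bits/use


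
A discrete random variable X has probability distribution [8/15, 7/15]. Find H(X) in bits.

H(X) = -Σ p(x) log₂ p(x)
  -8/15 × log₂(8/15) = 0.4837
  -7/15 × log₂(7/15) = 0.5131
H(X) = 0.9968 bits


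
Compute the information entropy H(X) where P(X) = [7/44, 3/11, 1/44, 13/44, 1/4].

H(X) = -Σ p(x) log₂ p(x)
  -7/44 × log₂(7/44) = 0.4219
  -3/11 × log₂(3/11) = 0.5112
  -1/44 × log₂(1/44) = 0.1241
  -13/44 × log₂(13/44) = 0.5197
  -1/4 × log₂(1/4) = 0.5000
H(X) = 2.0769 bits


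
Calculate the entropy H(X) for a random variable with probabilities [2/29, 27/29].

H(X) = -Σ p(x) log₂ p(x)
  -2/29 × log₂(2/29) = 0.2661
  -27/29 × log₂(27/29) = 0.0960
H(X) = 0.3621 bits


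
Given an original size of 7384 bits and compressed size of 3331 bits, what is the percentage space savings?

Space savings = (1 - Compressed/Original) × 100%
= (1 - 3331/7384) × 100%
= 54.89%


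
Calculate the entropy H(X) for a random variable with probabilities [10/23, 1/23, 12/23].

H(X) = -Σ p(x) log₂ p(x)
  -10/23 × log₂(10/23) = 0.5224
  -1/23 × log₂(1/23) = 0.1967
  -12/23 × log₂(12/23) = 0.4897
H(X) = 1.2088 bits


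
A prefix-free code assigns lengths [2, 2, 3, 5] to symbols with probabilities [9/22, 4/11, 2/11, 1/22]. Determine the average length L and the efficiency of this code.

Average length L = Σ p_i × l_i = 2.3182 bits
Entropy H = 1.7081 bits
Efficiency η = H/L × 100% = 73.68%


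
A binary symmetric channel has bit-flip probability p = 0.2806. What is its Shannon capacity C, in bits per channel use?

For BSC with error probability p:
C = 1 - H(p) where H(p) is binary entropy
H(0.2806) = -0.2806 × log₂(0.2806) - 0.7194 × log₂(0.7194)
H(p) = 0.8563
C = 1 - 0.8563 = 0.1437 bits/use


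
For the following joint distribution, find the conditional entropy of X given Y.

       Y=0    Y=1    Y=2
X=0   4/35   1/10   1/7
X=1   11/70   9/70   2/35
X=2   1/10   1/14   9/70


H(X|Y) = Σ_y p(y) H(X|Y=y)
  p(Y=0) = 13/35, H(X|Y=0) = 1.5579
  p(Y=1) = 3/10, H(X|Y=1) = 1.5452
  p(Y=2) = 23/70, H(X|Y=2) = 1.4910
H(X|Y) = 0.3714×1.5579 + 0.3000×1.5452 + 0.3286×1.4910 = 1.5321 bits


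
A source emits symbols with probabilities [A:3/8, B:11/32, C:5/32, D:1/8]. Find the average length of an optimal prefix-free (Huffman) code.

Huffman tree construction:
Combine smallest probabilities repeatedly
Resulting codes:
  A: 0 (length 1)
  B: 11 (length 2)
  C: 101 (length 3)
  D: 100 (length 3)
Average length = Σ p(s) × length(s) = 1.9062 bits


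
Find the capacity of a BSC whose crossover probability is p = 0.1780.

For BSC with error probability p:
C = 1 - H(p) where H(p) is binary entropy
H(0.1780) = -0.1780 × log₂(0.1780) - 0.8220 × log₂(0.8220)
H(p) = 0.6757
C = 1 - 0.6757 = 0.3243 bits/use


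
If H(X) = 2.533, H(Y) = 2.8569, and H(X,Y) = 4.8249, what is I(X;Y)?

I(X;Y) = H(X) + H(Y) - H(X,Y)
I(X;Y) = 2.533 + 2.8569 - 4.8249 = 0.565 bits


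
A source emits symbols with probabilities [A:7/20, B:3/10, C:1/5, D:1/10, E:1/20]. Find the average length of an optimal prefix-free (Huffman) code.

Huffman tree construction:
Combine smallest probabilities repeatedly
Resulting codes:
  A: 11 (length 2)
  B: 10 (length 2)
  C: 01 (length 2)
  D: 001 (length 3)
  E: 000 (length 3)
Average length = Σ p(s) × length(s) = 2.1500 bits


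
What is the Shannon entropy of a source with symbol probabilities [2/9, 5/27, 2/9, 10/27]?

H(X) = -Σ p(x) log₂ p(x)
  -2/9 × log₂(2/9) = 0.4822
  -5/27 × log₂(5/27) = 0.4505
  -2/9 × log₂(2/9) = 0.4822
  -10/27 × log₂(10/27) = 0.5307
H(X) = 1.9457 bits


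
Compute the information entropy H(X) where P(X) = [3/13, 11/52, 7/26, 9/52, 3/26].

H(X) = -Σ p(x) log₂ p(x)
  -3/13 × log₂(3/13) = 0.4882
  -11/52 × log₂(11/52) = 0.4741
  -7/26 × log₂(7/26) = 0.5097
  -9/52 × log₂(9/52) = 0.4380
  -3/26 × log₂(3/26) = 0.3595
H(X) = 2.2694 bits


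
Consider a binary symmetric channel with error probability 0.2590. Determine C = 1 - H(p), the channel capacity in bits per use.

For BSC with error probability p:
C = 1 - H(p) where H(p) is binary entropy
H(0.2590) = -0.2590 × log₂(0.2590) - 0.7410 × log₂(0.7410)
H(p) = 0.8252
C = 1 - 0.8252 = 0.1748 bits/use


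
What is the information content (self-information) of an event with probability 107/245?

Information content I(x) = -log₂(p(x))
I = -log₂(107/245) = -log₂(0.4367)
I = 1.1952 bits


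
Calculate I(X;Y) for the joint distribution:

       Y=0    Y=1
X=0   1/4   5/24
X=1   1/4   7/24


H(X) = 0.9950, H(Y) = 1.0000, H(X,Y) = 1.9899
I(X;Y) = H(X) + H(Y) - H(X,Y) = 0.0051 bits


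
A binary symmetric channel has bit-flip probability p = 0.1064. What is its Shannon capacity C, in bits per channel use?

For BSC with error probability p:
C = 1 - H(p) where H(p) is binary entropy
H(0.1064) = -0.1064 × log₂(0.1064) - 0.8936 × log₂(0.8936)
H(p) = 0.4890
C = 1 - 0.4890 = 0.5110 bits/use


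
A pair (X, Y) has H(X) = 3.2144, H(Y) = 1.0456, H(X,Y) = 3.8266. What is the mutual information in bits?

I(X;Y) = H(X) + H(Y) - H(X,Y)
I(X;Y) = 3.2144 + 1.0456 - 3.8266 = 0.4334 bits


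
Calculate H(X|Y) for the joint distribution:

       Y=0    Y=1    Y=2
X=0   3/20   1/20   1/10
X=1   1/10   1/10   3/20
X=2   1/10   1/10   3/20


H(X|Y) = Σ_y p(y) H(X|Y=y)
  p(Y=0) = 7/20, H(X|Y=0) = 1.5567
  p(Y=1) = 1/4, H(X|Y=1) = 1.5219
  p(Y=2) = 2/5, H(X|Y=2) = 1.5613
H(X|Y) = 0.3500×1.5567 + 0.2500×1.5219 + 0.4000×1.5613 = 1.5498 bits


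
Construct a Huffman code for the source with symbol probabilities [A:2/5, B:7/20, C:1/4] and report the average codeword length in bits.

Huffman tree construction:
Combine smallest probabilities repeatedly
Resulting codes:
  A: 0 (length 1)
  B: 11 (length 2)
  C: 10 (length 2)
Average length = Σ p(s) × length(s) = 1.6000 bits


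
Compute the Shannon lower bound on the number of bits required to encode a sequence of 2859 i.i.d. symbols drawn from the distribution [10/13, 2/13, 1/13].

Entropy H = 0.9913 bits/symbol
Minimum bits = H × n = 0.9913 × 2859
= 2834.02 bits


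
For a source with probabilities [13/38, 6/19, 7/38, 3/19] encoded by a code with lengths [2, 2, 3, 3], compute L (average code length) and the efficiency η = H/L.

Average length L = Σ p_i × l_i = 2.3421 bits
Entropy H = 1.9246 bits
Efficiency η = H/L × 100% = 82.17%


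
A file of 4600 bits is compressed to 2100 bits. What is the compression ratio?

Compression ratio = Original / Compressed
= 4600 / 2100 = 2.19:1


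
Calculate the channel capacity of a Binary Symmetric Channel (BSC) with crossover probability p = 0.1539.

For BSC with error probability p:
C = 1 - H(p) where H(p) is binary entropy
H(0.1539) = -0.1539 × log₂(0.1539) - 0.8461 × log₂(0.8461)
H(p) = 0.6195
C = 1 - 0.6195 = 0.3805 bits/use


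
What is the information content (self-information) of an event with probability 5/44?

Information content I(x) = -log₂(p(x))
I = -log₂(5/44) = -log₂(0.1136)
I = 3.1375 bits


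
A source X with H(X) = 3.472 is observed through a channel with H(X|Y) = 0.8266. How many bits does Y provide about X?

I(X;Y) = H(X) - H(X|Y)
I(X;Y) = 3.472 - 0.8266 = 2.6454 bits


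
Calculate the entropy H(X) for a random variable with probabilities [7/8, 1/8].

H(X) = -Σ p(x) log₂ p(x)
  -7/8 × log₂(7/8) = 0.1686
  -1/8 × log₂(1/8) = 0.3750
H(X) = 0.5436 bits


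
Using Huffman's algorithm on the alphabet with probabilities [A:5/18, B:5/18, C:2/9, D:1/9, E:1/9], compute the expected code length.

Huffman tree construction:
Combine smallest probabilities repeatedly
Resulting codes:
  A: 10 (length 2)
  B: 11 (length 2)
  C: 00 (length 2)
  D: 010 (length 3)
  E: 011 (length 3)
Average length = Σ p(s) × length(s) = 2.2222 bits


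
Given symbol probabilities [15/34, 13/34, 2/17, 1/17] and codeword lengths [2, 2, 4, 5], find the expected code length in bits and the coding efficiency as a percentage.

Average length L = Σ p_i × l_i = 2.4118 bits
Entropy H = 1.6548 bits
Efficiency η = H/L × 100% = 68.62%


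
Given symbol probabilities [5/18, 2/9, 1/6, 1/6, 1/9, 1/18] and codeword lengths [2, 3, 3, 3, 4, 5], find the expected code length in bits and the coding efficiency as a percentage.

Average length L = Σ p_i × l_i = 2.9444 bits
Entropy H = 2.4411 bits
Efficiency η = H/L × 100% = 82.90%


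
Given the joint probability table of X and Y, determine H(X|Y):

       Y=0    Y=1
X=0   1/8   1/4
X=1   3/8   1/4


H(X|Y) = Σ_y p(y) H(X|Y=y)
  p(Y=0) = 1/2, H(X|Y=0) = 0.8113
  p(Y=1) = 1/2, H(X|Y=1) = 1.0000
H(X|Y) = 0.5000×0.8113 + 0.5000×1.0000 = 0.9056 bits


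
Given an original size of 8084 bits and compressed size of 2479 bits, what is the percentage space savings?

Space savings = (1 - Compressed/Original) × 100%
= (1 - 2479/8084) × 100%
= 69.33%


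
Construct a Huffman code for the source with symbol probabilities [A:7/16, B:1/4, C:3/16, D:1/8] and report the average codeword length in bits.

Huffman tree construction:
Combine smallest probabilities repeatedly
Resulting codes:
  A: 0 (length 1)
  B: 10 (length 2)
  C: 111 (length 3)
  D: 110 (length 3)
Average length = Σ p(s) × length(s) = 1.8750 bits


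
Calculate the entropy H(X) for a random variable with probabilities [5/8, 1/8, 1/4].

H(X) = -Σ p(x) log₂ p(x)
  -5/8 × log₂(5/8) = 0.4238
  -1/8 × log₂(1/8) = 0.3750
  -1/4 × log₂(1/4) = 0.5000
H(X) = 1.2988 bits


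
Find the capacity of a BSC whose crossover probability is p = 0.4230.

For BSC with error probability p:
C = 1 - H(p) where H(p) is binary entropy
H(0.4230) = -0.4230 × log₂(0.4230) - 0.5770 × log₂(0.5770)
H(p) = 0.9828
C = 1 - 0.9828 = 0.0172 bits/use


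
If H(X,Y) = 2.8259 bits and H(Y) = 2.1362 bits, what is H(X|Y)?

Chain rule: H(X,Y) = H(X|Y) + H(Y)
H(X|Y) = H(X,Y) - H(Y) = 2.8259 - 2.1362 = 0.6897 bits


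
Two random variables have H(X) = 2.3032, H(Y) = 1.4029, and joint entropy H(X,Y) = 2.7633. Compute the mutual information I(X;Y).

I(X;Y) = H(X) + H(Y) - H(X,Y)
I(X;Y) = 2.3032 + 1.4029 - 2.7633 = 0.9428 bits


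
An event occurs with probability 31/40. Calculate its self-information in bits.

Information content I(x) = -log₂(p(x))
I = -log₂(31/40) = -log₂(0.7750)
I = 0.3677 bits


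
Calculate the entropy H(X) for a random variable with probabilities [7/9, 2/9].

H(X) = -Σ p(x) log₂ p(x)
  -7/9 × log₂(7/9) = 0.2820
  -2/9 × log₂(2/9) = 0.4822
H(X) = 0.7642 bits


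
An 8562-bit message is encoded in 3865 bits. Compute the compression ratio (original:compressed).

Compression ratio = Original / Compressed
= 8562 / 3865 = 2.22:1


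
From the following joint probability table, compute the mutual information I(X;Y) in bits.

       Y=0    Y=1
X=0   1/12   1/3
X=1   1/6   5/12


H(X) = 0.9799, H(Y) = 0.8113, H(X,Y) = 1.7842
I(X;Y) = H(X) + H(Y) - H(X,Y) = 0.0070 bits


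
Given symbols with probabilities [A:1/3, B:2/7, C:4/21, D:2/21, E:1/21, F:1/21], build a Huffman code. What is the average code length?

Huffman tree construction:
Combine smallest probabilities repeatedly
Resulting codes:
  A: 11 (length 2)
  B: 10 (length 2)
  C: 00 (length 2)
  D: 010 (length 3)
  E: 0110 (length 4)
  F: 0111 (length 4)
Average length = Σ p(s) × length(s) = 2.2857 bits


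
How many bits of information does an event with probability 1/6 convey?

Information content I(x) = -log₂(p(x))
I = -log₂(1/6) = -log₂(0.1667)
I = 2.5850 bits


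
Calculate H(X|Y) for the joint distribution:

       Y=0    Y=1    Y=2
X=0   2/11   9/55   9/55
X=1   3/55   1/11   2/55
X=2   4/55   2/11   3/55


H(X|Y) = Σ_y p(y) H(X|Y=y)
  p(Y=0) = 17/55, H(X|Y=0) = 1.3831
  p(Y=1) = 24/55, H(X|Y=1) = 1.5284
  p(Y=2) = 14/55, H(X|Y=2) = 1.2871
H(X|Y) = 0.3091×1.3831 + 0.4364×1.5284 + 0.2545×1.2871 = 1.4220 bits


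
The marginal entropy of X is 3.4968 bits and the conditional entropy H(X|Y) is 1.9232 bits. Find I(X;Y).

I(X;Y) = H(X) - H(X|Y)
I(X;Y) = 3.4968 - 1.9232 = 1.5736 bits


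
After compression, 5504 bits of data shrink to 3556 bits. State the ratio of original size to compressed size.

Compression ratio = Original / Compressed
= 5504 / 3556 = 1.55:1


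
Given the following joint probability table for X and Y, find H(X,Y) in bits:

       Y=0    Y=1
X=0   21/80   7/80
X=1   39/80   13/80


H(X,Y) = -Σ p(x,y) log₂ p(x,y)
  p(0,0)=21/80: -0.2625 × log₂(0.2625) = 0.5065
  p(0,1)=7/80: -0.0875 × log₂(0.0875) = 0.3075
  p(1,0)=39/80: -0.4875 × log₂(0.4875) = 0.5053
  p(1,1)=13/80: -0.1625 × log₂(0.1625) = 0.4260
H(X,Y) = 1.7453 bits


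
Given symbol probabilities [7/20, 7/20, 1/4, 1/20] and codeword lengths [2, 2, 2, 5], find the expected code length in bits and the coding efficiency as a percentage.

Average length L = Σ p_i × l_i = 2.1500 bits
Entropy H = 1.7763 bits
Efficiency η = H/L × 100% = 82.62%


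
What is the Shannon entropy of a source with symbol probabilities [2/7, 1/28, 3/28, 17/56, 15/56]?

H(X) = -Σ p(x) log₂ p(x)
  -2/7 × log₂(2/7) = 0.5164
  -1/28 × log₂(1/28) = 0.1717
  -3/28 × log₂(3/28) = 0.3453
  -17/56 × log₂(17/56) = 0.5221
  -15/56 × log₂(15/56) = 0.5091
H(X) = 2.0645 bits


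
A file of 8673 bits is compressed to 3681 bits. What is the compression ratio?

Compression ratio = Original / Compressed
= 8673 / 3681 = 2.36:1


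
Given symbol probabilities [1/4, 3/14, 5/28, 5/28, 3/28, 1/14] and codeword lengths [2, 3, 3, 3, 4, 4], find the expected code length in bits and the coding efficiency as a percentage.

Average length L = Σ p_i × l_i = 2.9286 bits
Entropy H = 2.4811 bits
Efficiency η = H/L × 100% = 84.72%


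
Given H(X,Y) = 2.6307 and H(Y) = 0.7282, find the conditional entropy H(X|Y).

Chain rule: H(X,Y) = H(X|Y) + H(Y)
H(X|Y) = H(X,Y) - H(Y) = 2.6307 - 0.7282 = 1.9025 bits


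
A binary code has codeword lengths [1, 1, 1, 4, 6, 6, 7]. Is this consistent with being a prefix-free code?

Kraft inequality: Σ 2^(-l_i) ≤ 1 for prefix-free code
Calculating: 2^(-1) + 2^(-1) + 2^(-1) + 2^(-4) + 2^(-6) + 2^(-6) + 2^(-7)
= 0.5 + 0.5 + 0.5 + 0.0625 + 0.015625 + 0.015625 + 0.0078125
= 1.6016
Since 1.6016 > 1, prefix-free code does not exist


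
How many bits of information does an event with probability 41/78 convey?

Information content I(x) = -log₂(p(x))
I = -log₂(41/78) = -log₂(0.5256)
I = 0.9279 bits


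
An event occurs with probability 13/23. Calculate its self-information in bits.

Information content I(x) = -log₂(p(x))
I = -log₂(13/23) = -log₂(0.5652)
I = 0.8231 bits


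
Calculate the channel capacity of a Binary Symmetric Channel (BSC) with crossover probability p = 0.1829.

For BSC with error probability p:
C = 1 - H(p) where H(p) is binary entropy
H(0.1829) = -0.1829 × log₂(0.1829) - 0.8171 × log₂(0.8171)
H(p) = 0.6864
C = 1 - 0.6864 = 0.3136 bits/use


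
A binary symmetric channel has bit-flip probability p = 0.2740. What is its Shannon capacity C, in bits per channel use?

For BSC with error probability p:
C = 1 - H(p) where H(p) is binary entropy
H(0.2740) = -0.2740 × log₂(0.2740) - 0.7260 × log₂(0.7260)
H(p) = 0.8471
C = 1 - 0.8471 = 0.1529 bits/use


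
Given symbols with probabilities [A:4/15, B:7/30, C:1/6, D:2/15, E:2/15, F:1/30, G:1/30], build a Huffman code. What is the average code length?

Huffman tree construction:
Combine smallest probabilities repeatedly
Resulting codes:
  A: 10 (length 2)
  B: 01 (length 2)
  C: 111 (length 3)
  D: 001 (length 3)
  E: 110 (length 3)
  F: 0000 (length 4)
  G: 0001 (length 4)
Average length = Σ p(s) × length(s) = 2.5667 bits


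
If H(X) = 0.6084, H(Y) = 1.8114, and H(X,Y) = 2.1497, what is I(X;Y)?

I(X;Y) = H(X) + H(Y) - H(X,Y)
I(X;Y) = 0.6084 + 1.8114 - 2.1497 = 0.2701 bits
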